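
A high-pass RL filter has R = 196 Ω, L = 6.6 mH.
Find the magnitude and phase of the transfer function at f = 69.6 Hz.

Step 1 — Angular frequency: ω = 2π·69.6 = 437.3 rad/s.
Step 2 — Transfer function: H(jω) = jωL/(R + jωL).
Step 3 — Numerator jωL = j·2.886; denominator R + jωL = 196 + j2.886.
Step 4 — H = 0.0002168 + j0.01472.
Step 5 — Magnitude: |H| = 0.01472 (-36.6 dB); phase: φ = 89.2°.

|H| = 0.01472 (-36.6 dB), φ = 89.2°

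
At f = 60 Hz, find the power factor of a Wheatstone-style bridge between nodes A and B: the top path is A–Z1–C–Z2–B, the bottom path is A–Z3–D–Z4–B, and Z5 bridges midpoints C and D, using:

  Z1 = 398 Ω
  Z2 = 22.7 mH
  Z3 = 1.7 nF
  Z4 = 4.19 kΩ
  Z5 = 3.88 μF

Step 1 — Angular frequency: ω = 2π·f = 2π·60 = 377 rad/s.
Step 2 — Component impedances:
  Z1: Z = R = 398 Ω
  Z2: Z = jωL = j·377·0.0227 = 0 + j8.558 Ω
  Z3: Z = 1/(jωC) = -j/(ω·C) = 0 - j1.56e+06 Ω
  Z4: Z = R = 4190 Ω
  Z5: Z = 1/(jωC) = -j/(ω·C) = 0 - j683.7 Ω
Step 3 — Bridge requires nodal analysis (the Z5 bridge couples midpoints C and D, so the two paths cannot be reduced to a simple series/parallel combination). Setting node B to ground and injecting 1 A at node A, the 3-node admittance system at A, C, D solves to V_A = Z_AB = 398 + j8.458 Ω = 398.1∠1.2° Ω.
Step 4 — Power factor: PF = cos(φ) = Re(Z)/|Z| = 398.02/398.11 = 0.9998.
Step 5 — Type: Im(Z) = 8.458 ⇒ lagging (phase φ = 1.2°).

PF = 0.9998 (lagging, φ = 1.2°)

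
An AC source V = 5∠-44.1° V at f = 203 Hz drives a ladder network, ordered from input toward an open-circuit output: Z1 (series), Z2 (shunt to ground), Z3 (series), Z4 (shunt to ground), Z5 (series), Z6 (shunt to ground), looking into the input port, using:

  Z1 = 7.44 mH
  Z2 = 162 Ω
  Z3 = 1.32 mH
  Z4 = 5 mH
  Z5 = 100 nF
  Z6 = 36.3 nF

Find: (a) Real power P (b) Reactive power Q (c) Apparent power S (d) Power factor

Step 1 — Angular frequency: ω = 2π·f = 2π·203 = 1275 rad/s.
Step 2 — Component impedances:
  Z1: Z = jωL = j·1275·0.00744 = 0 + j9.49 Ω
  Z2: Z = R = 162 Ω
  Z3: Z = jωL = j·1275·0.00132 = 0 + j1.684 Ω
  Z4: Z = jωL = j·1275·0.005 = 0 + j6.377 Ω
  Z5: Z = 1/(jωC) = -j/(ω·C) = 0 - j7840 Ω
  Z6: Z = 1/(jωC) = -j/(ω·C) = 0 - j2.16e+04 Ω
Step 3 — Ladder network (open output): work backward from the far end, alternating series and parallel combinations. Z_in = 0.4003 + j17.53 Ω = 17.54∠88.7° Ω.
Step 4 — Source phasor: V = 5∠-44.1° V = 3.591 - j3.48 V.
Step 5 — Current: I = V / Z = -0.1937 - j0.2092 A = 0.2851∠-132.8° A.
Step 6 — Complex power: S = V·I* = 0.03254 + j1.425 VA.
Step 7 — Real power: P = Re(S) = 0.03254 W.
Step 8 — Reactive power: Q = Im(S) = 1.425 VAR.
Step 9 — Apparent power: |S| = 1.426 VA.
Step 10 — Power factor: PF = P/|S| = 0.02282 (lagging).

(a) P = 0.03254 W  (b) Q = 1.425 VAR  (c) S = 1.426 VA  (d) PF = 0.02282 (lagging)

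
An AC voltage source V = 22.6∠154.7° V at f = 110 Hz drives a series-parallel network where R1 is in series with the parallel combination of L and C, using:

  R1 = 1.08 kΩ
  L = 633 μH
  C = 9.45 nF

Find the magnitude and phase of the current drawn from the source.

Step 1 — Angular frequency: ω = 2π·f = 2π·110 = 691.2 rad/s.
Step 2 — Component impedances:
  R1: Z = R = 1080 Ω
  L: Z = jωL = j·691.2·0.000633 = 0 + j0.4375 Ω
  C: Z = 1/(jωC) = -j/(ω·C) = 0 - j1.531e+05 Ω
Step 3 — Parallel branch: L || C = 1/(1/L + 1/C) = 0 + j0.4375 Ω.
Step 4 — Series with R1: Z_total = R1 + (L || C) = 1080 + j0.4375 Ω = 1080∠0.0° Ω.
Step 5 — Source phasor: V = 22.6∠154.7° V = -20.43 + j9.658 V.
Step 6 — Ohm's law: I = V / Z_total = (-20.43 + j9.658) / (1080 + j0.4375) = -0.01892 + j0.008951 A.
Step 7 — Convert to polar: |I| = 0.02093 A, ∠I = 154.7°.

I = 0.02093∠154.7° A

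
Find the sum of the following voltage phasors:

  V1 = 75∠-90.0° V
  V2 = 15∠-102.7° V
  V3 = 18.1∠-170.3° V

Step 1 — Convert each phasor to rectangular form:
  V1 = 75·(cos(-90.0°) + j·sin(-90.0°)) = 0 - j75 V
  V2 = 15·(cos(-102.7°) + j·sin(-102.7°)) = -3.298 - j14.63 V
  V3 = 18.1·(cos(-170.3°) + j·sin(-170.3°)) = -17.84 - j3.05 V
Step 2 — Sum components: V_total = -21.14 - j92.68 V.
Step 3 — Convert to polar: |V_total| = 95.06 V, ∠V_total = -102.8°.

V_total = 95.06∠-102.8° V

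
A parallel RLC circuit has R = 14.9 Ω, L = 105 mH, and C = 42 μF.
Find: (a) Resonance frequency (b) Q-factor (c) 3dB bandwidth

Step 1 — Resonance: ω₀ = 1/√(LC) = 1/√(0.105·4.2e-05) = 476.2 rad/s.
Step 2 — f₀ = ω₀/(2π) = 75.79 Hz.
Step 3 — Parallel Q: Q = R/(ω₀L) = 14.9/(476.2·0.105) = 0.298.
Step 4 — Bandwidth: Δω = ω₀/Q = 1598 rad/s; BW = Δω/(2π) = 254.3 Hz.

(a) f₀ = 75.79 Hz  (b) Q = 0.298  (c) BW = 254.3 Hz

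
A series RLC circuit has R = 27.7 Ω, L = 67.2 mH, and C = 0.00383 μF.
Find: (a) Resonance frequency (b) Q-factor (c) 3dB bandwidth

Step 1 — Resonance condition Im(Z)=0 gives ω₀ = 1/√(LC).
Step 2 — ω₀ = 1/√(0.0672·3.83e-09) = 6.233e+04 rad/s.
Step 3 — f₀ = ω₀/(2π) = 9921 Hz.
Step 4 — Series Q: Q = ω₀L/R = 6.233e+04·0.0672/27.7 = 151.2.
Step 5 — 3dB bandwidth: Δω = ω₀/Q = 412.2 rad/s; BW = Δω/(2π) = 65.6 Hz.

(a) f₀ = 9921 Hz  (b) Q = 151.2  (c) BW = 65.6 Hz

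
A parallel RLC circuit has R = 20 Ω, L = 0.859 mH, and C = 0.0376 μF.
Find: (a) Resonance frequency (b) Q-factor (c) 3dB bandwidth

Step 1 — Resonance: ω₀ = 1/√(LC) = 1/√(0.000859·3.76e-08) = 1.76e+05 rad/s.
Step 2 — f₀ = ω₀/(2π) = 2.8e+04 Hz.
Step 3 — Parallel Q: Q = R/(ω₀L) = 20/(1.76e+05·0.000859) = 0.1323.
Step 4 — Bandwidth: Δω = ω₀/Q = 1.33e+06 rad/s; BW = Δω/(2π) = 2.116e+05 Hz.

(a) f₀ = 2.8e+04 Hz  (b) Q = 0.1323  (c) BW = 2.116e+05 Hz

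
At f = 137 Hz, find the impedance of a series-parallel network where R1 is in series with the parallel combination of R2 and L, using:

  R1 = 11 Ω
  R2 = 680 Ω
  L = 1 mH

Step 1 — Angular frequency: ω = 2π·f = 2π·137 = 860.8 rad/s.
Step 2 — Component impedances:
  R1: Z = R = 11 Ω
  R2: Z = R = 680 Ω
  L: Z = jωL = j·860.8·0.001 = 0 + j0.8608 Ω
Step 3 — Parallel branch: R2 || L = 1/(1/R2 + 1/L) = 0.00109 + j0.8608 Ω.
Step 4 — Series with R1: Z_total = R1 + (R2 || L) = 11 + j0.8608 Ω = 11.03∠4.5° Ω.

Z = 11 + j0.8608 Ω = 11.03∠4.5° Ω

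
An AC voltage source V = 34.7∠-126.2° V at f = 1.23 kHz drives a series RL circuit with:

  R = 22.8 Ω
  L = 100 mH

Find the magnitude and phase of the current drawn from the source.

Step 1 — Angular frequency: ω = 2π·f = 2π·1230 = 7728 rad/s.
Step 2 — Component impedances:
  R: Z = R = 22.8 Ω
  L: Z = jωL = j·7728·0.1 = 0 + j772.8 Ω
Step 3 — Series combination: Z_total = R + L = 22.8 + j772.8 Ω = 773.2∠88.3° Ω.
Step 4 — Source phasor: V = 34.7∠-126.2° V = -20.49 - j28 V.
Step 5 — Ohm's law: I = V / Z_total = (-20.49 - j28) / (22.8 + j772.8) = -0.03698 + j0.02543 A.
Step 6 — Convert to polar: |I| = 0.04488 A, ∠I = 145.5°.

I = 0.04488∠145.5° A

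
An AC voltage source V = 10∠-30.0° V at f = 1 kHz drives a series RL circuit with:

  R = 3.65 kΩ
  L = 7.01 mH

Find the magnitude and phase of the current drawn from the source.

Step 1 — Angular frequency: ω = 2π·f = 2π·1000 = 6283 rad/s.
Step 2 — Component impedances:
  R: Z = R = 3650 Ω
  L: Z = jωL = j·6283·0.00701 = 0 + j44.05 Ω
Step 3 — Series combination: Z_total = R + L = 3650 + j44.05 Ω = 3650∠0.7° Ω.
Step 4 — Source phasor: V = 10∠-30.0° V = 8.66 - j5 V.
Step 5 — Ohm's law: I = V / Z_total = (8.66 - j5) / (3650 + j44.05) = 0.002356 - j0.001398 A.
Step 6 — Convert to polar: |I| = 0.00274 A, ∠I = -30.7°.

I = 0.00274∠-30.7° A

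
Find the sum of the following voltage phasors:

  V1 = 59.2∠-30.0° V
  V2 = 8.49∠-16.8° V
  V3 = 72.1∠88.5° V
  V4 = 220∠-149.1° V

Step 1 — Convert each phasor to rectangular form:
  V1 = 59.2·(cos(-30.0°) + j·sin(-30.0°)) = 51.27 - j29.6 V
  V2 = 8.49·(cos(-16.8°) + j·sin(-16.8°)) = 8.128 - j2.454 V
  V3 = 72.1·(cos(88.5°) + j·sin(88.5°)) = 1.887 + j72.08 V
  V4 = 220·(cos(-149.1°) + j·sin(-149.1°)) = -188.8 - j113 V
Step 2 — Sum components: V_total = -127.5 - j72.96 V.
Step 3 — Convert to polar: |V_total| = 146.9 V, ∠V_total = -150.2°.

V_total = 146.9∠-150.2° V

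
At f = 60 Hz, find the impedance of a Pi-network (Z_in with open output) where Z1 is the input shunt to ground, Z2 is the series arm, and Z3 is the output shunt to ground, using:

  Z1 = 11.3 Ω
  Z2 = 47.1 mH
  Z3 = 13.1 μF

Step 1 — Angular frequency: ω = 2π·f = 2π·60 = 377 rad/s.
Step 2 — Component impedances:
  Z1: Z = R = 11.3 Ω
  Z2: Z = jωL = j·377·0.0471 = 0 + j17.76 Ω
  Z3: Z = 1/(jωC) = -j/(ω·C) = 0 - j202.5 Ω
Step 3 — With open output, the series arm Z2 and the output shunt Z3 appear in series to ground: Z2 + Z3 = 0 - j184.7 Ω.
Step 4 — Parallel with input shunt Z1: Z_in = Z1 || (Z2 + Z3) = 11.26 - j0.6886 Ω = 11.28∠-3.5° Ω.

Z = 11.26 - j0.6886 Ω = 11.28∠-3.5° Ω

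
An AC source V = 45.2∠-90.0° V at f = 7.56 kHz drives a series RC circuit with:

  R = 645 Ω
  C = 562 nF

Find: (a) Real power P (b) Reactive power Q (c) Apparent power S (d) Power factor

Step 1 — Angular frequency: ω = 2π·f = 2π·7560 = 4.75e+04 rad/s.
Step 2 — Component impedances:
  R: Z = R = 645 Ω
  C: Z = 1/(jωC) = -j/(ω·C) = 0 - j37.46 Ω
Step 3 — Series combination: Z_total = R + C = 645 - j37.46 Ω = 646.1∠-3.3° Ω.
Step 4 — Source phasor: V = 45.2∠-90.0° V = 0 - j45.2 V.
Step 5 — Current: I = V / Z = 0.004056 - j0.06984 A = 0.06996∠-86.7° A.
Step 6 — Complex power: S = V·I* = 3.157 - j0.1833 VA.
Step 7 — Real power: P = Re(S) = 3.157 W.
Step 8 — Reactive power: Q = Im(S) = -0.1833 VAR.
Step 9 — Apparent power: |S| = 3.162 VA.
Step 10 — Power factor: PF = P/|S| = 0.9983 (leading).

(a) P = 3.157 W  (b) Q = -0.1833 VAR  (c) S = 3.162 VA  (d) PF = 0.9983 (leading)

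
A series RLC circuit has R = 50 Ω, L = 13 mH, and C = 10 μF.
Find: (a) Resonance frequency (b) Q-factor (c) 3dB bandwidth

Step 1 — Resonance: ω₀ = 1/√(LC) = 1/√(0.013·1e-05) = 2774 rad/s.
Step 2 — f₀ = ω₀/(2π) = 441.4 Hz.
Step 3 — Series Q: Q = ω₀L/R = 2774·0.013/50 = 0.7211.
Step 4 — Bandwidth: Δω = ω₀/Q = 3846 rad/s; BW = Δω/(2π) = 612.1 Hz.

(a) f₀ = 441.4 Hz  (b) Q = 0.7211  (c) BW = 612.1 Hz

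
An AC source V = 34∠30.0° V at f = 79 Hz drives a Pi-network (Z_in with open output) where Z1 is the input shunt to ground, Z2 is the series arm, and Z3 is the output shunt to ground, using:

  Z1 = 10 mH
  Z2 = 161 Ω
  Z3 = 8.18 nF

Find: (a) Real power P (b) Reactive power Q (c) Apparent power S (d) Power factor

Step 1 — Angular frequency: ω = 2π·f = 2π·79 = 496.4 rad/s.
Step 2 — Component impedances:
  Z1: Z = jωL = j·496.4·0.01 = 0 + j4.964 Ω
  Z2: Z = R = 161 Ω
  Z3: Z = 1/(jωC) = -j/(ω·C) = 0 - j2.463e+05 Ω
Step 3 — With open output, the series arm Z2 and the output shunt Z3 appear in series to ground: Z2 + Z3 = 161 - j2.463e+05 Ω.
Step 4 — Parallel with input shunt Z1: Z_in = Z1 || (Z2 + Z3) = 6.54e-08 + j4.964 Ω = 4.964∠90.0° Ω.
Step 5 — Source phasor: V = 34∠30.0° V = 29.44 + j17 V.
Step 6 — Current: I = V / Z = 3.425 - j5.932 A = 6.85∠-60.0° A.
Step 7 — Complex power: S = V·I* = 3.068e-06 + j232.9 VA.
Step 8 — Real power: P = Re(S) = 3.068e-06 W.
Step 9 — Reactive power: Q = Im(S) = 232.9 VAR.
Step 10 — Apparent power: |S| = 232.9 VA.
Step 11 — Power factor: PF = P/|S| = 1.318e-08 (lagging).

(a) P = 3.068e-06 W  (b) Q = 232.9 VAR  (c) S = 232.9 VA  (d) PF = 1.318e-08 (lagging)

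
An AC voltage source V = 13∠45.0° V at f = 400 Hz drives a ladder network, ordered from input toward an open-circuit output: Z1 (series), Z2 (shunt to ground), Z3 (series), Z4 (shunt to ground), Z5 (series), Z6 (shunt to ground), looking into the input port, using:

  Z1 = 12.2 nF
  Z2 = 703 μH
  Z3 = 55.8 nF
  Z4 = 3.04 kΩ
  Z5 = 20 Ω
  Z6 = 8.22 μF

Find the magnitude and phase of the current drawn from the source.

Step 1 — Angular frequency: ω = 2π·f = 2π·400 = 2513 rad/s.
Step 2 — Component impedances:
  Z1: Z = 1/(jωC) = -j/(ω·C) = 0 - j3.261e+04 Ω
  Z2: Z = jωL = j·2513·0.000703 = 0 + j1.767 Ω
  Z3: Z = 1/(jωC) = -j/(ω·C) = 0 - j7131 Ω
  Z4: Z = R = 3040 Ω
  Z5: Z = R = 20 Ω
  Z6: Z = 1/(jωC) = -j/(ω·C) = 0 - j48.4 Ω
Step 3 — Ladder network (open output): work backward from the far end, alternating series and parallel combinations. Z_in = 0 - j3.261e+04 Ω = 3.261e+04∠-90.0° Ω.
Step 4 — Source phasor: V = 13∠45.0° V = 9.192 + j9.192 V.
Step 5 — Ohm's law: I = V / Z_total = (9.192 + j9.192) / (0 - j3.261e+04) = -0.0002819 + j0.0002819 A.
Step 6 — Convert to polar: |I| = 0.0003986 A, ∠I = 135.0°.

I = 0.0003986∠135.0° A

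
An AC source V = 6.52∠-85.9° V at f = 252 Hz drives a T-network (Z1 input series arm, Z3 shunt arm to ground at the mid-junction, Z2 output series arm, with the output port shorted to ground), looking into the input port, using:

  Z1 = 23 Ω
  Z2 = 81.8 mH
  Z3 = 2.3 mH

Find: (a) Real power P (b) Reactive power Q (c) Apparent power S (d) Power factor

Step 1 — Angular frequency: ω = 2π·f = 2π·252 = 1583 rad/s.
Step 2 — Component impedances:
  Z1: Z = R = 23 Ω
  Z2: Z = jωL = j·1583·0.0818 = 0 + j129.5 Ω
  Z3: Z = jωL = j·1583·0.0023 = 0 + j3.642 Ω
Step 3 — With the output port shorted to ground, the output series arm Z2 runs from the junction to ground; the shunt arm Z3 also runs from the junction to ground. They appear in parallel: Z3 || Z2 = 0 + j3.542 Ω.
Step 4 — Series with input arm Z1: Z_in = Z1 + (Z3 || Z2) = 23 + j3.542 Ω = 23.27∠8.8° Ω.
Step 5 — Source phasor: V = 6.52∠-85.9° V = 0.4662 - j6.503 V.
Step 6 — Current: I = V / Z = -0.02274 - j0.2793 A = 0.2802∠-94.7° A.
Step 7 — Complex power: S = V·I* = 1.805 + j0.2781 VA.
Step 8 — Real power: P = Re(S) = 1.805 W.
Step 9 — Reactive power: Q = Im(S) = 0.2781 VAR.
Step 10 — Apparent power: |S| = 1.827 VA.
Step 11 — Power factor: PF = P/|S| = 0.9883 (lagging).

(a) P = 1.805 W  (b) Q = 0.2781 VAR  (c) S = 1.827 VA  (d) PF = 0.9883 (lagging)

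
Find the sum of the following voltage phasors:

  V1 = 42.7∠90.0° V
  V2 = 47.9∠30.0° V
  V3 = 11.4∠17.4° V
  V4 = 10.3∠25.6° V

Step 1 — Convert each phasor to rectangular form:
  V1 = 42.7·(cos(90.0°) + j·sin(90.0°)) = 0 + j42.7 V
  V2 = 47.9·(cos(30.0°) + j·sin(30.0°)) = 41.48 + j23.95 V
  V3 = 11.4·(cos(17.4°) + j·sin(17.4°)) = 10.88 + j3.409 V
  V4 = 10.3·(cos(25.6°) + j·sin(25.6°)) = 9.289 + j4.45 V
Step 2 — Sum components: V_total = 61.65 + j74.51 V.
Step 3 — Convert to polar: |V_total| = 96.71 V, ∠V_total = 50.4°.

V_total = 96.71∠50.4° V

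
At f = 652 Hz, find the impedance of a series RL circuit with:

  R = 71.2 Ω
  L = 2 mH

Step 1 — Angular frequency: ω = 2π·f = 2π·652 = 4097 rad/s.
Step 2 — Component impedances:
  R: Z = R = 71.2 Ω
  L: Z = jωL = j·4097·0.002 = 0 + j8.193 Ω
Step 3 — Series combination: Z_total = R + L = 71.2 + j8.193 Ω = 71.67∠6.6° Ω.

Z = 71.2 + j8.193 Ω = 71.67∠6.6° Ω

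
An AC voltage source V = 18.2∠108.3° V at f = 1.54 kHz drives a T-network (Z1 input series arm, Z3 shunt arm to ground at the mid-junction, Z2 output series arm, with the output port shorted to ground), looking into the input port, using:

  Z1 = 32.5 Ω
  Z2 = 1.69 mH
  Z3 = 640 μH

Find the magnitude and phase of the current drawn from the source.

Step 1 — Angular frequency: ω = 2π·f = 2π·1540 = 9676 rad/s.
Step 2 — Component impedances:
  Z1: Z = R = 32.5 Ω
  Z2: Z = jωL = j·9676·0.00169 = 0 + j16.35 Ω
  Z3: Z = jωL = j·9676·0.00064 = 0 + j6.193 Ω
Step 3 — With the output port shorted to ground, the output series arm Z2 runs from the junction to ground; the shunt arm Z3 also runs from the junction to ground. They appear in parallel: Z3 || Z2 = 0 + j4.492 Ω.
Step 4 — Series with input arm Z1: Z_in = Z1 + (Z3 || Z2) = 32.5 + j4.492 Ω = 32.81∠7.9° Ω.
Step 5 — Source phasor: V = 18.2∠108.3° V = -5.715 + j17.28 V.
Step 6 — Ohm's law: I = V / Z_total = (-5.715 + j17.28) / (32.5 + j4.492) = -0.1004 + j0.5456 A.
Step 7 — Convert to polar: |I| = 0.5547 A, ∠I = 100.4°.

I = 0.5547∠100.4° A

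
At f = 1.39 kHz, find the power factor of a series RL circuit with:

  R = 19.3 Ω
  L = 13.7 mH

Step 1 — Angular frequency: ω = 2π·f = 2π·1390 = 8734 rad/s.
Step 2 — Component impedances:
  R: Z = R = 19.3 Ω
  L: Z = jωL = j·8734·0.0137 = 0 + j119.7 Ω
Step 3 — Series combination: Z_total = R + L = 19.3 + j119.7 Ω = 121.2∠80.8° Ω.
Step 4 — Power factor: PF = cos(φ) = Re(Z)/|Z| = 19.3/121.2 = 0.1592.
Step 5 — Type: Im(Z) = 119.7 ⇒ lagging (phase φ = 80.8°).

PF = 0.1592 (lagging, φ = 80.8°)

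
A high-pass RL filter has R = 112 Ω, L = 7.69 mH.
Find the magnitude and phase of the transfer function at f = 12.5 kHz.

Step 1 — Angular frequency: ω = 2π·1.25e+04 = 7.854e+04 rad/s.
Step 2 — Transfer function: H(jω) = jωL/(R + jωL).
Step 3 — Numerator jωL = j·604; denominator R + jωL = 112 + j604.
Step 4 — H = 0.9668 + j0.1793.
Step 5 — Magnitude: |H| = 0.9832 (-0.1 dB); phase: φ = 10.5°.

|H| = 0.9832 (-0.1 dB), φ = 10.5°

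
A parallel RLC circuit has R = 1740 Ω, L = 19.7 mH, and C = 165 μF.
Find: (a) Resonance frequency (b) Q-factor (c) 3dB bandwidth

Step 1 — Resonance: ω₀ = 1/√(LC) = 1/√(0.0197·0.000165) = 554.7 rad/s.
Step 2 — f₀ = ω₀/(2π) = 88.28 Hz.
Step 3 — Parallel Q: Q = R/(ω₀L) = 1740/(554.7·0.0197) = 159.2.
Step 4 — Bandwidth: Δω = ω₀/Q = 3.483 rad/s; BW = Δω/(2π) = 0.5544 Hz.

(a) f₀ = 88.28 Hz  (b) Q = 159.2  (c) BW = 0.5544 Hz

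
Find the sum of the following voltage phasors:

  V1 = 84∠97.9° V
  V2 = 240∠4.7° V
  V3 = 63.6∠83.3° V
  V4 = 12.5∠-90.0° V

Step 1 — Convert each phasor to rectangular form:
  V1 = 84·(cos(97.9°) + j·sin(97.9°)) = -11.55 + j83.2 V
  V2 = 240·(cos(4.7°) + j·sin(4.7°)) = 239.2 + j19.67 V
  V3 = 63.6·(cos(83.3°) + j·sin(83.3°)) = 7.42 + j63.17 V
  V4 = 12.5·(cos(-90.0°) + j·sin(-90.0°)) = 0 - j12.5 V
Step 2 — Sum components: V_total = 235.1 + j153.5 V.
Step 3 — Convert to polar: |V_total| = 280.8 V, ∠V_total = 33.2°.

V_total = 280.8∠33.2° V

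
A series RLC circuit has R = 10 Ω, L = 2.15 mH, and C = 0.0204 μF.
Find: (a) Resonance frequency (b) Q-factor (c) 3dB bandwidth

Step 1 — Resonance: ω₀ = 1/√(LC) = 1/√(0.00215·2.04e-08) = 1.51e+05 rad/s.
Step 2 — f₀ = ω₀/(2π) = 2.403e+04 Hz.
Step 3 — Series Q: Q = ω₀L/R = 1.51e+05·0.00215/10 = 32.46.
Step 4 — Bandwidth: Δω = ω₀/Q = 4651 rad/s; BW = Δω/(2π) = 740.3 Hz.

(a) f₀ = 2.403e+04 Hz  (b) Q = 32.46  (c) BW = 740.3 Hz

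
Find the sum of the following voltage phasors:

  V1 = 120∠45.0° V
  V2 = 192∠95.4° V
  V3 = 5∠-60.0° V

Step 1 — Convert each phasor to rectangular form:
  V1 = 120·(cos(45.0°) + j·sin(45.0°)) = 84.85 + j84.85 V
  V2 = 192·(cos(95.4°) + j·sin(95.4°)) = -18.07 + j191.1 V
  V3 = 5·(cos(-60.0°) + j·sin(-60.0°)) = 2.5 - j4.33 V
Step 2 — Sum components: V_total = 69.28 + j271.7 V.
Step 3 — Convert to polar: |V_total| = 280.4 V, ∠V_total = 75.7°.

V_total = 280.4∠75.7° V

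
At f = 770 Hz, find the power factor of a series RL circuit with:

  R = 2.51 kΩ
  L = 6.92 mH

Step 1 — Angular frequency: ω = 2π·f = 2π·770 = 4838 rad/s.
Step 2 — Component impedances:
  R: Z = R = 2510 Ω
  L: Z = jωL = j·4838·0.00692 = 0 + j33.48 Ω
Step 3 — Series combination: Z_total = R + L = 2510 + j33.48 Ω = 2510∠0.8° Ω.
Step 4 — Power factor: PF = cos(φ) = Re(Z)/|Z| = 2510/2510.2 = 0.9999.
Step 5 — Type: Im(Z) = 33.48 ⇒ lagging (phase φ = 0.8°).

PF = 0.9999 (lagging, φ = 0.8°)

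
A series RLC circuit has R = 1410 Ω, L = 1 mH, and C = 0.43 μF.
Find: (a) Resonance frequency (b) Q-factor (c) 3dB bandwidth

Step 1 — Resonance condition Im(Z)=0 gives ω₀ = 1/√(LC).
Step 2 — ω₀ = 1/√(0.001·4.3e-07) = 4.822e+04 rad/s.
Step 3 — f₀ = ω₀/(2π) = 7675 Hz.
Step 4 — Series Q: Q = ω₀L/R = 4.822e+04·0.001/1410 = 0.0342.
Step 5 — 3dB bandwidth: Δω = ω₀/Q = 1.41e+06 rad/s; BW = Δω/(2π) = 2.244e+05 Hz.

(a) f₀ = 7675 Hz  (b) Q = 0.0342  (c) BW = 2.244e+05 Hz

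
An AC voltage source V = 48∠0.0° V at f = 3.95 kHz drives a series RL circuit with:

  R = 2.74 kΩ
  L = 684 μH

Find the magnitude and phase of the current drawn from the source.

Step 1 — Angular frequency: ω = 2π·f = 2π·3950 = 2.482e+04 rad/s.
Step 2 — Component impedances:
  R: Z = R = 2740 Ω
  L: Z = jωL = j·2.482e+04·0.000684 = 0 + j16.98 Ω
Step 3 — Series combination: Z_total = R + L = 2740 + j16.98 Ω = 2740∠0.4° Ω.
Step 4 — Source phasor: V = 48∠0.0° V = 48 V.
Step 5 — Ohm's law: I = V / Z_total = (48) / (2740 + j16.98) = 0.01752 - j0.0001085 A.
Step 6 — Convert to polar: |I| = 0.01752 A, ∠I = -0.4°.

I = 0.01752∠-0.4° A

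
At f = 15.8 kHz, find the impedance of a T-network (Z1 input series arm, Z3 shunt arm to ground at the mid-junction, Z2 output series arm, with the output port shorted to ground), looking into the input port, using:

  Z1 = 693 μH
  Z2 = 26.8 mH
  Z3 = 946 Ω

Step 1 — Angular frequency: ω = 2π·f = 2π·1.58e+04 = 9.927e+04 rad/s.
Step 2 — Component impedances:
  Z1: Z = jωL = j·9.927e+04·0.000693 = 0 + j68.8 Ω
  Z2: Z = jωL = j·9.927e+04·0.0268 = 0 + j2661 Ω
  Z3: Z = R = 946 Ω
Step 3 — With the output port shorted to ground, the output series arm Z2 runs from the junction to ground; the shunt arm Z3 also runs from the junction to ground. They appear in parallel: Z3 || Z2 = 839.8 + j298.6 Ω.
Step 4 — Series with input arm Z1: Z_in = Z1 + (Z3 || Z2) = 839.8 + j367.4 Ω = 916.7∠23.6° Ω.

Z = 839.8 + j367.4 Ω = 916.7∠23.6° Ω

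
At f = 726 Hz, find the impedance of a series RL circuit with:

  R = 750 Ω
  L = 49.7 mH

Step 1 — Angular frequency: ω = 2π·f = 2π·726 = 4562 rad/s.
Step 2 — Component impedances:
  R: Z = R = 750 Ω
  L: Z = jωL = j·4562·0.0497 = 0 + j226.7 Ω
Step 3 — Series combination: Z_total = R + L = 750 + j226.7 Ω = 783.5∠16.8° Ω.

Z = 750 + j226.7 Ω = 783.5∠16.8° Ω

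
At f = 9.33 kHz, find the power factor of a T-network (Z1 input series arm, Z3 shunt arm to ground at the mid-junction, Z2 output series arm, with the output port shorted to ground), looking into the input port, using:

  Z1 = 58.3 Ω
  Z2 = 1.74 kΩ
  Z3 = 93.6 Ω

Step 1 — Angular frequency: ω = 2π·f = 2π·9330 = 5.862e+04 rad/s.
Step 2 — Component impedances:
  Z1: Z = R = 58.3 Ω
  Z2: Z = R = 1740 Ω
  Z3: Z = R = 93.6 Ω
Step 3 — With the output port shorted to ground, the output series arm Z2 runs from the junction to ground; the shunt arm Z3 also runs from the junction to ground. They appear in parallel: Z3 || Z2 = 88.82 Ω.
Step 4 — Series with input arm Z1: Z_in = Z1 + (Z3 || Z2) = 147.1 Ω = 147.1∠0.0° Ω.
Step 5 — Power factor: PF = cos(φ) = Re(Z)/|Z| = 147.1/147.1 = 1.
Step 6 — Type: Im(Z) = 0 ⇒ unity (phase φ = 0.0°).

PF = 1 (unity, φ = 0.0°)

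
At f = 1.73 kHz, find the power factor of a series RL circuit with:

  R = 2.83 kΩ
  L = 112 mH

Step 1 — Angular frequency: ω = 2π·f = 2π·1730 = 1.087e+04 rad/s.
Step 2 — Component impedances:
  R: Z = R = 2830 Ω
  L: Z = jωL = j·1.087e+04·0.112 = 0 + j1217 Ω
Step 3 — Series combination: Z_total = R + L = 2830 + j1217 Ω = 3081∠23.3° Ω.
Step 4 — Power factor: PF = cos(φ) = Re(Z)/|Z| = 2830/3080.8 = 0.9186.
Step 5 — Type: Im(Z) = 1217 ⇒ lagging (phase φ = 23.3°).

PF = 0.9186 (lagging, φ = 23.3°)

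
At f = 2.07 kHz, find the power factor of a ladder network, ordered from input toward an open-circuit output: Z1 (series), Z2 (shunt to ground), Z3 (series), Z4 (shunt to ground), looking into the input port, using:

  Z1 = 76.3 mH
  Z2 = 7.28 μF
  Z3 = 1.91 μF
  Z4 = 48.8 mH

Step 1 — Angular frequency: ω = 2π·f = 2π·2070 = 1.301e+04 rad/s.
Step 2 — Component impedances:
  Z1: Z = jωL = j·1.301e+04·0.0763 = 0 + j992.4 Ω
  Z2: Z = 1/(jωC) = -j/(ω·C) = 0 - j10.56 Ω
  Z3: Z = 1/(jωC) = -j/(ω·C) = 0 - j40.25 Ω
  Z4: Z = jωL = j·1.301e+04·0.0488 = 0 + j634.7 Ω
Step 3 — Ladder network (open output): work backward from the far end, alternating series and parallel combinations. Z_in = 0 + j981.6 Ω = 981.6∠90.0° Ω.
Step 4 — Power factor: PF = cos(φ) = Re(Z)/|Z| = 0/981.6 = 0.
Step 5 — Type: Im(Z) = 981.6 ⇒ lagging (phase φ = 90.0°).

PF = 0 (lagging, φ = 90.0°)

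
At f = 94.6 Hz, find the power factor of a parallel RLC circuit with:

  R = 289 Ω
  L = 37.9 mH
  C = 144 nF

Step 1 — Angular frequency: ω = 2π·f = 2π·94.6 = 594.4 rad/s.
Step 2 — Component impedances:
  R: Z = R = 289 Ω
  L: Z = jωL = j·594.4·0.0379 = 0 + j22.53 Ω
  C: Z = 1/(jωC) = -j/(ω·C) = 0 - j1.168e+04 Ω
Step 3 — Parallel combination: 1/Z_total = 1/R + 1/L + 1/C; Z_total = 1.752 + j22.43 Ω = 22.5∠85.5° Ω.
Step 4 — Power factor: PF = cos(φ) = Re(Z)/|Z| = 1.7521/22.502 = 0.07786.
Step 5 — Type: Im(Z) = 22.43 ⇒ lagging (phase φ = 85.5°).

PF = 0.07786 (lagging, φ = 85.5°)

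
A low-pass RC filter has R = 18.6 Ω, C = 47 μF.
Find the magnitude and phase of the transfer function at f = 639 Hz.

Step 1 — Angular frequency: ω = 2π·639 = 4015 rad/s.
Step 2 — Transfer function: H(jω) = 1/(1 + jωRC).
Step 3 — Denominator: 1 + jωRC = 1 + j·4015·18.6·4.7e-05 = 1 + j3.51.
Step 4 — H = 0.07508 - j0.2635.
Step 5 — Magnitude: |H| = 0.274 (-11.2 dB); phase: φ = -74.1°.

|H| = 0.274 (-11.2 dB), φ = -74.1°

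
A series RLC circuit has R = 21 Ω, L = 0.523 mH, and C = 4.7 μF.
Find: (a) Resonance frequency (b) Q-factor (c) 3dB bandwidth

Step 1 — Resonance: ω₀ = 1/√(LC) = 1/√(0.000523·4.7e-06) = 2.017e+04 rad/s.
Step 2 — f₀ = ω₀/(2π) = 3210 Hz.
Step 3 — Series Q: Q = ω₀L/R = 2.017e+04·0.000523/21 = 0.5023.
Step 4 — Bandwidth: Δω = ω₀/Q = 4.015e+04 rad/s; BW = Δω/(2π) = 6391 Hz.

(a) f₀ = 3210 Hz  (b) Q = 0.5023  (c) BW = 6391 Hz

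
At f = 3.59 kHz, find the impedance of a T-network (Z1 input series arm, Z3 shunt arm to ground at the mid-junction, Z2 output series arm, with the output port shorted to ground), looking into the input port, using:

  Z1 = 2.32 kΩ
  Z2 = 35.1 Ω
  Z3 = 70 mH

Step 1 — Angular frequency: ω = 2π·f = 2π·3590 = 2.256e+04 rad/s.
Step 2 — Component impedances:
  Z1: Z = R = 2320 Ω
  Z2: Z = R = 35.1 Ω
  Z3: Z = jωL = j·2.256e+04·0.07 = 0 + j1579 Ω
Step 3 — With the output port shorted to ground, the output series arm Z2 runs from the junction to ground; the shunt arm Z3 also runs from the junction to ground. They appear in parallel: Z3 || Z2 = 35.08 + j0.7799 Ω.
Step 4 — Series with input arm Z1: Z_in = Z1 + (Z3 || Z2) = 2355 + j0.7799 Ω = 2355∠0.0° Ω.

Z = 2355 + j0.7799 Ω = 2355∠0.0° Ω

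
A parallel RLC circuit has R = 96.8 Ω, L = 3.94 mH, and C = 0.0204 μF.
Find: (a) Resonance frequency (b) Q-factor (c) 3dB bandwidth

Step 1 — Resonance: ω₀ = 1/√(LC) = 1/√(0.00394·2.04e-08) = 1.115e+05 rad/s.
Step 2 — f₀ = ω₀/(2π) = 1.775e+04 Hz.
Step 3 — Parallel Q: Q = R/(ω₀L) = 96.8/(1.115e+05·0.00394) = 0.2203.
Step 4 — Bandwidth: Δω = ω₀/Q = 5.064e+05 rad/s; BW = Δω/(2π) = 8.06e+04 Hz.

(a) f₀ = 1.775e+04 Hz  (b) Q = 0.2203  (c) BW = 8.06e+04 Hz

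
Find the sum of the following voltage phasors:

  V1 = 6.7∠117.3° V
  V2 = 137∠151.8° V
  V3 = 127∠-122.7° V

Step 1 — Convert each phasor to rectangular form:
  V1 = 6.7·(cos(117.3°) + j·sin(117.3°)) = -3.073 + j5.954 V
  V2 = 137·(cos(151.8°) + j·sin(151.8°)) = -120.7 + j64.74 V
  V3 = 127·(cos(-122.7°) + j·sin(-122.7°)) = -68.61 - j106.9 V
Step 2 — Sum components: V_total = -192.4 - j36.18 V.
Step 3 — Convert to polar: |V_total| = 195.8 V, ∠V_total = -169.4°.

V_total = 195.8∠-169.4° V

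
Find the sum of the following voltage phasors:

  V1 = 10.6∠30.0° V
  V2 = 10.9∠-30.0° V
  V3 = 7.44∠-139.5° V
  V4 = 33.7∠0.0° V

Step 1 — Convert each phasor to rectangular form:
  V1 = 10.6·(cos(30.0°) + j·sin(30.0°)) = 9.18 + j5.3 V
  V2 = 10.9·(cos(-30.0°) + j·sin(-30.0°)) = 9.44 - j5.45 V
  V3 = 7.44·(cos(-139.5°) + j·sin(-139.5°)) = -5.657 - j4.832 V
  V4 = 33.7·(cos(0.0°) + j·sin(0.0°)) = 33.7 V
Step 2 — Sum components: V_total = 46.66 - j4.982 V.
Step 3 — Convert to polar: |V_total| = 46.93 V, ∠V_total = -6.1°.

V_total = 46.93∠-6.1° V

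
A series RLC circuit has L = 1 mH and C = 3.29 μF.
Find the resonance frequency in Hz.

Step 1 — Resonance condition Im(Z)=0 gives ω₀ = 1/√(LC).
Step 2 — ω₀ = 1/√(0.001·3.29e-06) = 1.743e+04 rad/s.
Step 3 — f₀ = ω₀/(2π) = 2775 Hz.

f₀ = 2775 Hz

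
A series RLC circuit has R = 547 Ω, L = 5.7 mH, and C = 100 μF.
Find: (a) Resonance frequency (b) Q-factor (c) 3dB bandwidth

Step 1 — Resonance: ω₀ = 1/√(LC) = 1/√(0.0057·0.0001) = 1325 rad/s.
Step 2 — f₀ = ω₀/(2π) = 210.8 Hz.
Step 3 — Series Q: Q = ω₀L/R = 1325·0.0057/547 = 0.0138.
Step 4 — Bandwidth: Δω = ω₀/Q = 9.596e+04 rad/s; BW = Δω/(2π) = 1.527e+04 Hz.

(a) f₀ = 210.8 Hz  (b) Q = 0.0138  (c) BW = 1.527e+04 Hz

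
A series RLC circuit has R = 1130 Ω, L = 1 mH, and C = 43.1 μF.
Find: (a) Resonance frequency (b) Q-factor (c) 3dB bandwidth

Step 1 — Resonance: ω₀ = 1/√(LC) = 1/√(0.001·4.31e-05) = 4817 rad/s.
Step 2 — f₀ = ω₀/(2π) = 766.6 Hz.
Step 3 — Series Q: Q = ω₀L/R = 4817·0.001/1130 = 0.004263.
Step 4 — Bandwidth: Δω = ω₀/Q = 1.13e+06 rad/s; BW = Δω/(2π) = 1.798e+05 Hz.

(a) f₀ = 766.6 Hz  (b) Q = 0.004263  (c) BW = 1.798e+05 Hz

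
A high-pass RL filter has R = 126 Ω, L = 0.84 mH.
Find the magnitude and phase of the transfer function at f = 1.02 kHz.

Step 1 — Angular frequency: ω = 2π·1020 = 6409 rad/s.
Step 2 — Transfer function: H(jω) = jωL/(R + jωL).
Step 3 — Numerator jωL = j·5.383; denominator R + jωL = 126 + j5.383.
Step 4 — H = 0.001822 + j0.04265.
Step 5 — Magnitude: |H| = 0.04269 (-27.4 dB); phase: φ = 87.6°.

|H| = 0.04269 (-27.4 dB), φ = 87.6°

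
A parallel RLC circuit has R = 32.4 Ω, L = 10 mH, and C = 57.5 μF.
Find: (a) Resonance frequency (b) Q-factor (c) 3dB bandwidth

Step 1 — Resonance: ω₀ = 1/√(LC) = 1/√(0.01·5.75e-05) = 1319 rad/s.
Step 2 — f₀ = ω₀/(2π) = 209.9 Hz.
Step 3 — Parallel Q: Q = R/(ω₀L) = 32.4/(1319·0.01) = 2.457.
Step 4 — Bandwidth: Δω = ω₀/Q = 536.8 rad/s; BW = Δω/(2π) = 85.43 Hz.

(a) f₀ = 209.9 Hz  (b) Q = 2.457  (c) BW = 85.43 Hz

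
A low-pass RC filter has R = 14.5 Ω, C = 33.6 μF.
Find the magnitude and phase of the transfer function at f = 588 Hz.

Step 1 — Angular frequency: ω = 2π·588 = 3695 rad/s.
Step 2 — Transfer function: H(jω) = 1/(1 + jωRC).
Step 3 — Denominator: 1 + jωRC = 1 + j·3695·14.5·3.36e-05 = 1 + j1.8.
Step 4 — H = 0.2359 - j0.4245.
Step 5 — Magnitude: |H| = 0.4856 (-6.3 dB); phase: φ = -60.9°.

|H| = 0.4856 (-6.3 dB), φ = -60.9°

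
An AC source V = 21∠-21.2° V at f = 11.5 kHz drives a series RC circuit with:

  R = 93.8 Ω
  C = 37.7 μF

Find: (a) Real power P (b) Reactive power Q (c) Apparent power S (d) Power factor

Step 1 — Angular frequency: ω = 2π·f = 2π·1.15e+04 = 7.226e+04 rad/s.
Step 2 — Component impedances:
  R: Z = R = 93.8 Ω
  C: Z = 1/(jωC) = -j/(ω·C) = 0 - j0.3671 Ω
Step 3 — Series combination: Z_total = R + C = 93.8 - j0.3671 Ω = 93.8∠-0.2° Ω.
Step 4 — Source phasor: V = 21∠-21.2° V = 19.58 - j7.594 V.
Step 5 — Current: I = V / Z = 0.209 - j0.08014 A = 0.2239∠-21.0° A.
Step 6 — Complex power: S = V·I* = 4.701 - j0.0184 VA.
Step 7 — Real power: P = Re(S) = 4.701 W.
Step 8 — Reactive power: Q = Im(S) = -0.0184 VAR.
Step 9 — Apparent power: |S| = 4.701 VA.
Step 10 — Power factor: PF = P/|S| = 1 (leading).

(a) P = 4.701 W  (b) Q = -0.0184 VAR  (c) S = 4.701 VA  (d) PF = 1 (leading)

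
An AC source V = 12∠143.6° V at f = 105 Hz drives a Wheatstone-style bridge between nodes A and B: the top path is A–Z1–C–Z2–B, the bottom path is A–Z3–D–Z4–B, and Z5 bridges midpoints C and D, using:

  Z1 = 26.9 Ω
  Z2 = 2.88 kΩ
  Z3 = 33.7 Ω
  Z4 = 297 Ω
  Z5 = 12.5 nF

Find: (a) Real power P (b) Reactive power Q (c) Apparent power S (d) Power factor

Step 1 — Angular frequency: ω = 2π·f = 2π·105 = 659.7 rad/s.
Step 2 — Component impedances:
  Z1: Z = R = 26.9 Ω
  Z2: Z = R = 2880 Ω
  Z3: Z = R = 33.7 Ω
  Z4: Z = R = 297 Ω
  Z5: Z = 1/(jωC) = -j/(ω·C) = 0 - j1.213e+05 Ω
Step 3 — Bridge requires nodal analysis (the Z5 bridge couples midpoints C and D, so the two paths cannot be reduced to a simple series/parallel combination). Setting node B to ground and injecting 1 A at node A, the 3-node admittance system at A, C, D solves to V_A = Z_AB = 296.9 - j0.006241 Ω = 296.9∠-0.0° Ω.
Step 4 — Source phasor: V = 12∠143.6° V = -9.659 + j7.121 V.
Step 5 — Current: I = V / Z = -0.03253 + j0.02398 A = 0.04041∠143.6° A.
Step 6 — Complex power: S = V·I* = 0.485 - j1.019e-05 VA.
Step 7 — Real power: P = Re(S) = 0.485 W.
Step 8 — Reactive power: Q = Im(S) = -1.019e-05 VAR.
Step 9 — Apparent power: |S| = 0.485 VA.
Step 10 — Power factor: PF = P/|S| = 1 (leading).

(a) P = 0.485 W  (b) Q = -1.019e-05 VAR  (c) S = 0.485 VA  (d) PF = 1 (leading)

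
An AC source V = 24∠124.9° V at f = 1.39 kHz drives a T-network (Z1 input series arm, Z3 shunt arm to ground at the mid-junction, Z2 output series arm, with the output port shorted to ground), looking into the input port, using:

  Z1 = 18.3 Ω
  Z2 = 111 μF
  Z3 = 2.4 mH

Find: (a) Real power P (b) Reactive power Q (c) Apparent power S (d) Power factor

Step 1 — Angular frequency: ω = 2π·f = 2π·1390 = 8734 rad/s.
Step 2 — Component impedances:
  Z1: Z = R = 18.3 Ω
  Z2: Z = 1/(jωC) = -j/(ω·C) = 0 - j1.032 Ω
  Z3: Z = jωL = j·8734·0.0024 = 0 + j20.96 Ω
Step 3 — With the output port shorted to ground, the output series arm Z2 runs from the junction to ground; the shunt arm Z3 also runs from the junction to ground. They appear in parallel: Z3 || Z2 = 0 - j1.085 Ω.
Step 4 — Series with input arm Z1: Z_in = Z1 + (Z3 || Z2) = 18.3 - j1.085 Ω = 18.33∠-3.4° Ω.
Step 5 — Source phasor: V = 24∠124.9° V = -13.73 + j19.68 V.
Step 6 — Current: I = V / Z = -0.8113 + j1.028 A = 1.309∠128.3° A.
Step 7 — Complex power: S = V·I* = 31.37 - j1.859 VA.
Step 8 — Real power: P = Re(S) = 31.37 W.
Step 9 — Reactive power: Q = Im(S) = -1.859 VAR.
Step 10 — Apparent power: |S| = 31.42 VA.
Step 11 — Power factor: PF = P/|S| = 0.9982 (leading).

(a) P = 31.37 W  (b) Q = -1.859 VAR  (c) S = 31.42 VA  (d) PF = 0.9982 (leading)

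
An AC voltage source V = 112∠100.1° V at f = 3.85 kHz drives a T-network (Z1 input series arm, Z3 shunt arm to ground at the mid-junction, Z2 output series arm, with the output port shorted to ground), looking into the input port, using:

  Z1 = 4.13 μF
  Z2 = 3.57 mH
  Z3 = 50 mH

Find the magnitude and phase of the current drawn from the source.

Step 1 — Angular frequency: ω = 2π·f = 2π·3850 = 2.419e+04 rad/s.
Step 2 — Component impedances:
  Z1: Z = 1/(jωC) = -j/(ω·C) = 0 - j10.01 Ω
  Z2: Z = jωL = j·2.419e+04·0.00357 = 0 + j86.36 Ω
  Z3: Z = jωL = j·2.419e+04·0.05 = 0 + j1210 Ω
Step 3 — With the output port shorted to ground, the output series arm Z2 runs from the junction to ground; the shunt arm Z3 also runs from the junction to ground. They appear in parallel: Z3 || Z2 = 0 + j80.6 Ω.
Step 4 — Series with input arm Z1: Z_in = Z1 + (Z3 || Z2) = 0 + j70.59 Ω = 70.59∠90.0° Ω.
Step 5 — Source phasor: V = 112∠100.1° V = -19.64 + j110.3 V.
Step 6 — Ohm's law: I = V / Z_total = (-19.64 + j110.3) / (0 + j70.59) = 1.562 + j0.2782 A.
Step 7 — Convert to polar: |I| = 1.587 A, ∠I = 10.1°.

I = 1.587∠10.1° A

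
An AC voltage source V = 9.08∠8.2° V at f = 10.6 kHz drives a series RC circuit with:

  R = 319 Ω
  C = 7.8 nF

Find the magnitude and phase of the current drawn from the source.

Step 1 — Angular frequency: ω = 2π·f = 2π·1.06e+04 = 6.66e+04 rad/s.
Step 2 — Component impedances:
  R: Z = R = 319 Ω
  C: Z = 1/(jωC) = -j/(ω·C) = 0 - j1925 Ω
Step 3 — Series combination: Z_total = R + C = 319 - j1925 Ω = 1951∠-80.6° Ω.
Step 4 — Source phasor: V = 9.08∠8.2° V = 8.987 + j1.295 V.
Step 5 — Ohm's law: I = V / Z_total = (8.987 + j1.295) / (319 - j1925) = 9.822e-05 + j0.004653 A.
Step 6 — Convert to polar: |I| = 0.004654 A, ∠I = 88.8°.

I = 0.004654∠88.8° A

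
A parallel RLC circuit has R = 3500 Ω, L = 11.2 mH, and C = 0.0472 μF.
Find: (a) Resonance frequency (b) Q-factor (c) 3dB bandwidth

Step 1 — Resonance: ω₀ = 1/√(LC) = 1/√(0.0112·4.72e-08) = 4.349e+04 rad/s.
Step 2 — f₀ = ω₀/(2π) = 6922 Hz.
Step 3 — Parallel Q: Q = R/(ω₀L) = 3500/(4.349e+04·0.0112) = 7.185.
Step 4 — Bandwidth: Δω = ω₀/Q = 6053 rad/s; BW = Δω/(2π) = 963.4 Hz.

(a) f₀ = 6922 Hz  (b) Q = 7.185  (c) BW = 963.4 Hz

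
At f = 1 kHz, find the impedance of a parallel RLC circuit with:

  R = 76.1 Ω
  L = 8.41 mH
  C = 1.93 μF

Step 1 — Angular frequency: ω = 2π·f = 2π·1000 = 6283 rad/s.
Step 2 — Component impedances:
  R: Z = R = 76.1 Ω
  L: Z = jωL = j·6283·0.00841 = 0 + j52.84 Ω
  C: Z = 1/(jωC) = -j/(ω·C) = 0 - j82.46 Ω
Step 3 — Parallel combination: 1/Z_total = 1/R + 1/L + 1/C; Z_total = 60.03 + j31.06 Ω = 67.59∠27.4° Ω.

Z = 60.03 + j31.06 Ω = 67.59∠27.4° Ω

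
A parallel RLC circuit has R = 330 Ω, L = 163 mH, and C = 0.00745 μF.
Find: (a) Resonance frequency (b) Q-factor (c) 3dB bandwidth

Step 1 — Resonance: ω₀ = 1/√(LC) = 1/√(0.163·7.45e-09) = 2.87e+04 rad/s.
Step 2 — f₀ = ω₀/(2π) = 4567 Hz.
Step 3 — Parallel Q: Q = R/(ω₀L) = 330/(2.87e+04·0.163) = 0.07055.
Step 4 — Bandwidth: Δω = ω₀/Q = 4.068e+05 rad/s; BW = Δω/(2π) = 6.474e+04 Hz.

(a) f₀ = 4567 Hz  (b) Q = 0.07055  (c) BW = 6.474e+04 Hz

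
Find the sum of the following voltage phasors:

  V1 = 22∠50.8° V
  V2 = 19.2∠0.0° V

Step 1 — Convert each phasor to rectangular form:
  V1 = 22·(cos(50.8°) + j·sin(50.8°)) = 13.9 + j17.05 V
  V2 = 19.2·(cos(0.0°) + j·sin(0.0°)) = 19.2 V
Step 2 — Sum components: V_total = 33.1 + j17.05 V.
Step 3 — Convert to polar: |V_total| = 37.24 V, ∠V_total = 27.2°.

V_total = 37.24∠27.2° V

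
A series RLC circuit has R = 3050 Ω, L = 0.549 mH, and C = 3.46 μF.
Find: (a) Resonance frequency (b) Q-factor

Step 1 — Resonance condition Im(Z)=0 gives ω₀ = 1/√(LC).
Step 2 — ω₀ = 1/√(0.000549·3.46e-06) = 2.294e+04 rad/s.
Step 3 — f₀ = ω₀/(2π) = 3652 Hz.
Step 4 — Series Q: Q = ω₀L/R = 2.294e+04·0.000549/3050 = 0.00413.

(a) f₀ = 3652 Hz  (b) Q = 0.00413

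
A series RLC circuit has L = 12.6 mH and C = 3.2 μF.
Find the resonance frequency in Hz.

Step 1 — Resonance condition Im(Z)=0 gives ω₀ = 1/√(LC).
Step 2 — ω₀ = 1/√(0.0126·3.2e-06) = 4980 rad/s.
Step 3 — f₀ = ω₀/(2π) = 792.6 Hz.

f₀ = 792.6 Hz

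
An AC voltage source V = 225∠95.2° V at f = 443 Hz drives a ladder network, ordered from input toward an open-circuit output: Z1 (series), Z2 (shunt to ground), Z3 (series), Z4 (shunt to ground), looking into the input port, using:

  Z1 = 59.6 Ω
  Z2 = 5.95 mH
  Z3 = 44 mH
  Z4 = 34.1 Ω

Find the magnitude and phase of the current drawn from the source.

Step 1 — Angular frequency: ω = 2π·f = 2π·443 = 2783 rad/s.
Step 2 — Component impedances:
  Z1: Z = R = 59.6 Ω
  Z2: Z = jωL = j·2783·0.00595 = 0 + j16.56 Ω
  Z3: Z = jωL = j·2783·0.044 = 0 + j122.5 Ω
  Z4: Z = R = 34.1 Ω
Step 3 — Ladder network (open output): work backward from the far end, alternating series and parallel combinations. Z_in = 60.06 + j14.7 Ω = 61.83∠13.8° Ω.
Step 4 — Source phasor: V = 225∠95.2° V = -20.39 + j224.1 V.
Step 5 — Ohm's law: I = V / Z_total = (-20.39 + j224.1) / (60.06 + j14.7) = 0.5413 + j3.599 A.
Step 6 — Convert to polar: |I| = 3.639 A, ∠I = 81.4°.

I = 3.639∠81.4° A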